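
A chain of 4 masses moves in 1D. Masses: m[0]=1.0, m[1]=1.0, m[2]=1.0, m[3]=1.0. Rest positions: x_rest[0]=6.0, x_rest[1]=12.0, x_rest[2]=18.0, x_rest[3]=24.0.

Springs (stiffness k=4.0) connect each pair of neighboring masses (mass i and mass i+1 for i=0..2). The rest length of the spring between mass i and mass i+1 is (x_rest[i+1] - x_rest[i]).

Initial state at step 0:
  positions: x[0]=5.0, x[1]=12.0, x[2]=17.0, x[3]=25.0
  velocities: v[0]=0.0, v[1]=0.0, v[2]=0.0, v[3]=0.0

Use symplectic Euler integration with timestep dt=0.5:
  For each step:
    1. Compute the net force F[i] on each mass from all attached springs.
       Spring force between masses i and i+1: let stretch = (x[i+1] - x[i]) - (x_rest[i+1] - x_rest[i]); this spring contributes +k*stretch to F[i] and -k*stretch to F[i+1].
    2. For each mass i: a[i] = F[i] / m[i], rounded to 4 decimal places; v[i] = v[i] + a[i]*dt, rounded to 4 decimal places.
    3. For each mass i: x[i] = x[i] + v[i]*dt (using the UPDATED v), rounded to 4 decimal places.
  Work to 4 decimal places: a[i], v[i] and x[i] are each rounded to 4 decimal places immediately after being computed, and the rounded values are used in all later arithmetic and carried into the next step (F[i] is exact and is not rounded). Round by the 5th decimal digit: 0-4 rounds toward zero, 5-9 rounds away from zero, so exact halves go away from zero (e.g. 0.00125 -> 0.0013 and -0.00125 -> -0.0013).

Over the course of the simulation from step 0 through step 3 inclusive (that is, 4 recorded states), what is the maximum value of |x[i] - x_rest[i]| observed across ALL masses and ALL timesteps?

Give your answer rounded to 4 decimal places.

Step 0: x=[5.0000 12.0000 17.0000 25.0000] v=[0.0000 0.0000 0.0000 0.0000]
Step 1: x=[6.0000 10.0000 20.0000 23.0000] v=[2.0000 -4.0000 6.0000 -4.0000]
Step 2: x=[5.0000 14.0000 16.0000 24.0000] v=[-2.0000 8.0000 -8.0000 2.0000]
Step 3: x=[7.0000 11.0000 18.0000 23.0000] v=[4.0000 -6.0000 4.0000 -2.0000]
Max displacement = 2.0000

Answer: 2.0000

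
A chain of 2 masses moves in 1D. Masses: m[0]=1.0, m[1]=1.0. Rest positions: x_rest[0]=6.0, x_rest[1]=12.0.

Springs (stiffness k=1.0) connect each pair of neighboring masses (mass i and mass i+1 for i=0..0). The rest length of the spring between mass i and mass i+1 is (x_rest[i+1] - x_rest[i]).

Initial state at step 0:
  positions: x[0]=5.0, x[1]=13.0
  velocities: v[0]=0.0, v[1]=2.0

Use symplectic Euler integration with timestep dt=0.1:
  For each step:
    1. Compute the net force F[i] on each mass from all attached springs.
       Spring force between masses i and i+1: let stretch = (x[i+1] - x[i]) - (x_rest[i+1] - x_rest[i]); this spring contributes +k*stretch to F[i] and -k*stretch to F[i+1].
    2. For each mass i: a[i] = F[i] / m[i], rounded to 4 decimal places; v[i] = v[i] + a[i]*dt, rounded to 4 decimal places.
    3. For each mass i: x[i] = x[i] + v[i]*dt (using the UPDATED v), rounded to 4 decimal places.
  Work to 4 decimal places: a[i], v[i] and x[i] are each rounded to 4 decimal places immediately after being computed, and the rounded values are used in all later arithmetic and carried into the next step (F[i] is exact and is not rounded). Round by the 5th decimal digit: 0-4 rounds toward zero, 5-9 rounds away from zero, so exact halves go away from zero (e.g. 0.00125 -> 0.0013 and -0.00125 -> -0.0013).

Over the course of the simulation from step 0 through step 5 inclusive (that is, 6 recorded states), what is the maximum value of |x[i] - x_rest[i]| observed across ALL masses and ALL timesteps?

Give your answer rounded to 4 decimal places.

Answer: 1.6746

Derivation:
Step 0: x=[5.0000 13.0000] v=[0.0000 2.0000]
Step 1: x=[5.0200 13.1800] v=[0.2000 1.8000]
Step 2: x=[5.0616 13.3384] v=[0.4160 1.5840]
Step 3: x=[5.1260 13.4740] v=[0.6437 1.3563]
Step 4: x=[5.2139 13.5862] v=[0.8785 1.1215]
Step 5: x=[5.3255 13.6746] v=[1.1157 0.8843]
Max displacement = 1.6746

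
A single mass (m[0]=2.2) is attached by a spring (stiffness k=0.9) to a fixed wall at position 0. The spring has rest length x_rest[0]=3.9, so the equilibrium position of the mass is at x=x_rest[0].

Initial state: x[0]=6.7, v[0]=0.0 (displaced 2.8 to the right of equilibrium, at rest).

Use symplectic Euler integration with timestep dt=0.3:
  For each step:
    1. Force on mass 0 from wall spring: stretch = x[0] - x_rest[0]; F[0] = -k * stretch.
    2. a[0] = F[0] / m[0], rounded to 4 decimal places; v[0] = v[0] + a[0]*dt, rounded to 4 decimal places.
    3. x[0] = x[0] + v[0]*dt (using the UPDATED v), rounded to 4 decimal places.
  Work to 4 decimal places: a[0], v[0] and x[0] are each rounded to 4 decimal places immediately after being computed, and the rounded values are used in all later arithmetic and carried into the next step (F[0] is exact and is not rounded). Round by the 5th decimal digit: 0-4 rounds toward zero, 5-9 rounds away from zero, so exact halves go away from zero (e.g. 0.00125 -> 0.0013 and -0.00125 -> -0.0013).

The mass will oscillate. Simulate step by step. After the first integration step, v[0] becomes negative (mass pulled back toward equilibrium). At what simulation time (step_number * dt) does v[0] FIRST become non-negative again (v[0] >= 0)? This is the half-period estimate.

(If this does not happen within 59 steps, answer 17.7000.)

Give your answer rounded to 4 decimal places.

Step 0: x=[6.7000] v=[0.0000]
Step 1: x=[6.5969] v=[-0.3437]
Step 2: x=[6.3945] v=[-0.6747]
Step 3: x=[6.1002] v=[-0.9809]
Step 4: x=[5.7249] v=[-1.2509]
Step 5: x=[5.2824] v=[-1.4749]
Step 6: x=[4.7890] v=[-1.6446]
Step 7: x=[4.2629] v=[-1.7537]
Step 8: x=[3.7234] v=[-1.7983]
Step 9: x=[3.1904] v=[-1.7766]
Step 10: x=[2.6836] v=[-1.6895]
Step 11: x=[2.2215] v=[-1.5402]
Step 12: x=[1.8212] v=[-1.3342]
Step 13: x=[1.4975] v=[-1.0791]
Step 14: x=[1.2622] v=[-0.7843]
Step 15: x=[1.1240] v=[-0.4606]
Step 16: x=[1.0880] v=[-0.1199]
Step 17: x=[1.1556] v=[0.2252]
First v>=0 after going negative at step 17, time=5.1000

Answer: 5.1000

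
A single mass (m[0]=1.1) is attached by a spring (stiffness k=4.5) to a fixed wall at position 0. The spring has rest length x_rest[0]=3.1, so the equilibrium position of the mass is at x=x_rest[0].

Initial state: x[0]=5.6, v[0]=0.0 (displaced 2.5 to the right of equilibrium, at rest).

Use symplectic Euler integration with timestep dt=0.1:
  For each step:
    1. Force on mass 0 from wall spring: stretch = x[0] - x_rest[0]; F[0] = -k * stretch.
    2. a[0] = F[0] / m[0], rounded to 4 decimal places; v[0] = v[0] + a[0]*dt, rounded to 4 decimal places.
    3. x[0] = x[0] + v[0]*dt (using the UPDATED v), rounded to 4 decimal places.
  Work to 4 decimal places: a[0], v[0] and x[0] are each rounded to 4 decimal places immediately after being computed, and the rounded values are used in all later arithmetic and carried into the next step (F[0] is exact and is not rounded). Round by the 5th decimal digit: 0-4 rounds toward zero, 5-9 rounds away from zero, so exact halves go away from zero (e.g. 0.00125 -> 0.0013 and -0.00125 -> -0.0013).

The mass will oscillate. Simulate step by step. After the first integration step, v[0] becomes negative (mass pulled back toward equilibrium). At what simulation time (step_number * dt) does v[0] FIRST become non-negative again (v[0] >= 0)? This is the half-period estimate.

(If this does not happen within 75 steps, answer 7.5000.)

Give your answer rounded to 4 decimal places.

Answer: 1.6000

Derivation:
Step 0: x=[5.6000] v=[0.0000]
Step 1: x=[5.4977] v=[-1.0227]
Step 2: x=[5.2973] v=[-2.0036]
Step 3: x=[5.0071] v=[-2.9025]
Step 4: x=[4.6388] v=[-3.6827]
Step 5: x=[4.2076] v=[-4.3122]
Step 6: x=[3.7311] v=[-4.7653]
Step 7: x=[3.2288] v=[-5.0235]
Step 8: x=[2.7212] v=[-5.0762]
Step 9: x=[2.2291] v=[-4.9212]
Step 10: x=[1.7726] v=[-4.5649]
Step 11: x=[1.3704] v=[-4.0219]
Step 12: x=[1.0390] v=[-3.3143]
Step 13: x=[0.7919] v=[-2.4712]
Step 14: x=[0.6392] v=[-1.5270]
Step 15: x=[0.5872] v=[-0.5203]
Step 16: x=[0.6380] v=[0.5077]
First v>=0 after going negative at step 16, time=1.6000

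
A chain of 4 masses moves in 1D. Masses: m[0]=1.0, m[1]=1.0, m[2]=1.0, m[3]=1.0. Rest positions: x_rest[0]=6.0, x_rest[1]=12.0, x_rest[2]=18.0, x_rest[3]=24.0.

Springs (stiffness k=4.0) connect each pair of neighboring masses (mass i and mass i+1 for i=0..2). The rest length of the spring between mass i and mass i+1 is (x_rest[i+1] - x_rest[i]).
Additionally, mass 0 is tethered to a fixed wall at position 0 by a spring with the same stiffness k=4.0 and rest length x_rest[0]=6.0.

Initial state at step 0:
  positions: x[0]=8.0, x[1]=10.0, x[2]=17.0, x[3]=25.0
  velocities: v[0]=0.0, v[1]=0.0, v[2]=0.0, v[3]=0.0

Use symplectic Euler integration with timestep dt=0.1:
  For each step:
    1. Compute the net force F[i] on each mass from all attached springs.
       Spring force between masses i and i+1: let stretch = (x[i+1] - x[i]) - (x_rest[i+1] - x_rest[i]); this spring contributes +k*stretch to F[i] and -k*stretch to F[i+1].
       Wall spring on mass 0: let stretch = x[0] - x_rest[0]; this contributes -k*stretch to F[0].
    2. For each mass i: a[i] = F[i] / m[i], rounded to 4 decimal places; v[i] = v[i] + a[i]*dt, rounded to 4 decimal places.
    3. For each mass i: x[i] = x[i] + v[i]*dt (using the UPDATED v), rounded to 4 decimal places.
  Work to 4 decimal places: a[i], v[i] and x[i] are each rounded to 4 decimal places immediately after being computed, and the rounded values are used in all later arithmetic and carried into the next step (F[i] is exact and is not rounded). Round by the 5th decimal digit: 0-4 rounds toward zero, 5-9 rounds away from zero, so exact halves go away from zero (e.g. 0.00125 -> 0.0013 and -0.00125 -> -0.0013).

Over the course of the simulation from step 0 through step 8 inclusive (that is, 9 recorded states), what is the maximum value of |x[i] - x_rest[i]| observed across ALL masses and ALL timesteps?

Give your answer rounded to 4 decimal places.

Answer: 2.2045

Derivation:
Step 0: x=[8.0000 10.0000 17.0000 25.0000] v=[0.0000 0.0000 0.0000 0.0000]
Step 1: x=[7.7600 10.2000 17.0400 24.9200] v=[-2.4000 2.0000 0.4000 -0.8000]
Step 2: x=[7.3072 10.5760 17.1216 24.7648] v=[-4.5280 3.7600 0.8160 -1.5520]
Step 3: x=[6.6929 11.0831 17.2471 24.5439] v=[-6.1434 5.0707 1.2550 -2.2093]
Step 4: x=[5.9865 11.6611 17.4179 24.2711] v=[-7.0645 5.7802 1.7081 -2.7280]
Step 5: x=[5.2676 12.2424 17.6326 23.9642] v=[-7.1893 5.8131 2.1467 -3.0693]
Step 6: x=[4.6170 12.7603 17.8849 23.6440] v=[-6.5064 5.1793 2.5233 -3.2019]
Step 7: x=[4.1074 13.1575 18.1626 23.3335] v=[-5.0959 3.9718 2.7771 -3.1055]
Step 8: x=[3.7955 13.3929 18.4469 23.0561] v=[-3.1188 2.3538 2.8434 -2.7739]
Max displacement = 2.2045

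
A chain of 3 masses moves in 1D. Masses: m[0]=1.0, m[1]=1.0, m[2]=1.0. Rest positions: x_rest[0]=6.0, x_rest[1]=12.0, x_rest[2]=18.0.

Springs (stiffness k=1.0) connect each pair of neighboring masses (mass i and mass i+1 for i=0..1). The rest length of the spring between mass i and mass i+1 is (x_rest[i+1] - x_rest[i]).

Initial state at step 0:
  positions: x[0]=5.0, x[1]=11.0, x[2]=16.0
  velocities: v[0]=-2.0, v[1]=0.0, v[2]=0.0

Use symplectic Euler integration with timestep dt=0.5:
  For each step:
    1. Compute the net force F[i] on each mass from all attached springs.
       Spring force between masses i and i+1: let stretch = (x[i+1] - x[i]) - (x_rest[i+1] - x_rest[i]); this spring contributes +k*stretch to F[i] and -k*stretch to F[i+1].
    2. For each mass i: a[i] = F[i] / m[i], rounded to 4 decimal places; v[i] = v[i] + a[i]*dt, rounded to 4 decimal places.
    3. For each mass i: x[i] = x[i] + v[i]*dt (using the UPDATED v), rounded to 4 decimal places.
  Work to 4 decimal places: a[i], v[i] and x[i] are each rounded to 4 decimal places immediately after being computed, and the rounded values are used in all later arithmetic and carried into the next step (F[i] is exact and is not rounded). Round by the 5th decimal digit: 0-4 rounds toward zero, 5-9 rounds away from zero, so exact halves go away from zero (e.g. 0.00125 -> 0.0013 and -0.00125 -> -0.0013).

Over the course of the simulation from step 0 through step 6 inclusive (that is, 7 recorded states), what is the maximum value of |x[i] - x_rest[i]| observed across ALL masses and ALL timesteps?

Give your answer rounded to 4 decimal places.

Answer: 3.9543

Derivation:
Step 0: x=[5.0000 11.0000 16.0000] v=[-2.0000 0.0000 0.0000]
Step 1: x=[4.0000 10.7500 16.2500] v=[-2.0000 -0.5000 0.5000]
Step 2: x=[3.1875 10.1875 16.6250] v=[-1.6250 -1.1250 0.7500]
Step 3: x=[2.6250 9.4844 16.8907] v=[-1.1250 -1.4063 0.5313]
Step 4: x=[2.2774 8.9180 16.8048] v=[-0.6953 -1.1329 -0.1719]
Step 5: x=[2.0899 8.6631 16.2472] v=[-0.3750 -0.5098 -1.1153]
Step 6: x=[2.0457 8.6609 15.2935] v=[-0.0884 -0.0044 -1.9074]
Max displacement = 3.9543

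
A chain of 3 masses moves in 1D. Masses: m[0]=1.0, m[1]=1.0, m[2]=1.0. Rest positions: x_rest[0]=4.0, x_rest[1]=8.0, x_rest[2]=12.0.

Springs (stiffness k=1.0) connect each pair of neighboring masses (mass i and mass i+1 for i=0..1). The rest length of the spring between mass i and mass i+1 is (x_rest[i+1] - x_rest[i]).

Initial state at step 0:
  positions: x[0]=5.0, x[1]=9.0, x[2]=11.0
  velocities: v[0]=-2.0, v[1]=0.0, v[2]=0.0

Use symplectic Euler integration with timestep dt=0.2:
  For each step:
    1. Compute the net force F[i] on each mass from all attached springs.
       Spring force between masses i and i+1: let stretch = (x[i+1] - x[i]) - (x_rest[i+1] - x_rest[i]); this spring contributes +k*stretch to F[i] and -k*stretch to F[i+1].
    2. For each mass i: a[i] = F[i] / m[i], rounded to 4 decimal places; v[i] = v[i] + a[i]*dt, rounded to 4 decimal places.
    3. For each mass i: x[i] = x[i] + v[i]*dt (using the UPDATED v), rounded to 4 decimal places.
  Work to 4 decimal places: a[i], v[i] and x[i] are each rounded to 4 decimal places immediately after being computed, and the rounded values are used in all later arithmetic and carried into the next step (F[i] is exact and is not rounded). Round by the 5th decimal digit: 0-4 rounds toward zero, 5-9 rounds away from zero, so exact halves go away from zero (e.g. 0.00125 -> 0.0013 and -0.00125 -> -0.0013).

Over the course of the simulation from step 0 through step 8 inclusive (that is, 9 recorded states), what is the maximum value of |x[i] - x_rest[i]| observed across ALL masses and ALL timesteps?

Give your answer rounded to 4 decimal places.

Step 0: x=[5.0000 9.0000 11.0000] v=[-2.0000 0.0000 0.0000]
Step 1: x=[4.6000 8.9200 11.0800] v=[-2.0000 -0.4000 0.4000]
Step 2: x=[4.2128 8.7536 11.2336] v=[-1.9360 -0.8320 0.7680]
Step 3: x=[3.8472 8.5048 11.4480] v=[-1.8278 -1.2442 1.0720]
Step 4: x=[3.5079 8.1874 11.7047] v=[-1.6963 -1.5871 1.2834]
Step 5: x=[3.1958 7.8235 11.9807] v=[-1.5604 -1.8195 1.3799]
Step 6: x=[2.9088 7.4408 12.2504] v=[-1.4349 -1.9136 1.3485]
Step 7: x=[2.6431 7.0692 12.4877] v=[-1.3285 -1.8581 1.1866]
Step 8: x=[2.3944 6.7373 12.6683] v=[-1.2433 -1.6596 0.9029]
Max displacement = 1.6056

Answer: 1.6056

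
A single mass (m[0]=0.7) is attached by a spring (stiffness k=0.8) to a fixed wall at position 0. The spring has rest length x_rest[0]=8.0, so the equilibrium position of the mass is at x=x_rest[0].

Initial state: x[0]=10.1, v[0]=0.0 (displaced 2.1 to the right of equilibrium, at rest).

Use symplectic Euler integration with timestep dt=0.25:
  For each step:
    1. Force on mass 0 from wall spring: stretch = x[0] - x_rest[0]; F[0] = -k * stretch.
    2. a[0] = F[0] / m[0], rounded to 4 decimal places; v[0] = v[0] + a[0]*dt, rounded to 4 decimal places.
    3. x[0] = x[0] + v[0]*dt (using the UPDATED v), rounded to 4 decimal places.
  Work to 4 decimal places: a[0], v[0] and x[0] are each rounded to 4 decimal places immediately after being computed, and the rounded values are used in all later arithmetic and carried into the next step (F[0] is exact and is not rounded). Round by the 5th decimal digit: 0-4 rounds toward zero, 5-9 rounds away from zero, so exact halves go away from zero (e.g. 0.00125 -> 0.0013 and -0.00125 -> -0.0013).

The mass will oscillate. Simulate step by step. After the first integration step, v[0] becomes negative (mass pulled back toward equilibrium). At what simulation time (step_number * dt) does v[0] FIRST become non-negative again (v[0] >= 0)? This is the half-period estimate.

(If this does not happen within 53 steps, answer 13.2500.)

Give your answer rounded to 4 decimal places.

Answer: 3.0000

Derivation:
Step 0: x=[10.1000] v=[0.0000]
Step 1: x=[9.9500] v=[-0.6000]
Step 2: x=[9.6607] v=[-1.1572]
Step 3: x=[9.2528] v=[-1.6317]
Step 4: x=[8.7554] v=[-1.9897]
Step 5: x=[8.2040] v=[-2.2055]
Step 6: x=[7.6381] v=[-2.2638]
Step 7: x=[7.0980] v=[-2.1604]
Step 8: x=[6.6223] v=[-1.9027]
Step 9: x=[6.2450] v=[-1.5091]
Step 10: x=[5.9931] v=[-1.0077]
Step 11: x=[5.8845] v=[-0.4343]
Step 12: x=[5.9270] v=[0.1701]
First v>=0 after going negative at step 12, time=3.0000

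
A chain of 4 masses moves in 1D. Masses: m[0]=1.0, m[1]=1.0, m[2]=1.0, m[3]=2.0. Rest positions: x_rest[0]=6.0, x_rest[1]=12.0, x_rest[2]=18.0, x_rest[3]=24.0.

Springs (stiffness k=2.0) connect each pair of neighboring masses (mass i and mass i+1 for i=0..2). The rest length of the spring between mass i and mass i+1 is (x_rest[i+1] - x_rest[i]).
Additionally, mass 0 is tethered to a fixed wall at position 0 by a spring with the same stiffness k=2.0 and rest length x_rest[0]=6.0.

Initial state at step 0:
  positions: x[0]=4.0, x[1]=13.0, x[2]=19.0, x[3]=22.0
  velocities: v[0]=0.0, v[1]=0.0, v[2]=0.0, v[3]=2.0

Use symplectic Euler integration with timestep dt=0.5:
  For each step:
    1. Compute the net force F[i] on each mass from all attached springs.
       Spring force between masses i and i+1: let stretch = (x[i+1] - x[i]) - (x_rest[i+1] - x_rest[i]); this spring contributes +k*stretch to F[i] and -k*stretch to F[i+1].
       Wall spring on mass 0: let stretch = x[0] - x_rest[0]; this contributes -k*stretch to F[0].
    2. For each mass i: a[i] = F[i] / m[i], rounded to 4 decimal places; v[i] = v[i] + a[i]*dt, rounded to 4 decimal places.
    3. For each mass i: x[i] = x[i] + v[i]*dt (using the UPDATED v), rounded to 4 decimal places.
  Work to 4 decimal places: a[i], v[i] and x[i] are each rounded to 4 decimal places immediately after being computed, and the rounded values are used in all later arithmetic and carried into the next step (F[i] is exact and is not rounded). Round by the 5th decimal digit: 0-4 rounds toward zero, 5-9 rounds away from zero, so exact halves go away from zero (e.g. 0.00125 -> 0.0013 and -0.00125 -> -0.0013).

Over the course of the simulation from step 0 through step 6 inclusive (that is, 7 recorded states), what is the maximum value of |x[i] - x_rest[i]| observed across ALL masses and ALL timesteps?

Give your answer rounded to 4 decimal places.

Step 0: x=[4.0000 13.0000 19.0000 22.0000] v=[0.0000 0.0000 0.0000 2.0000]
Step 1: x=[6.5000 11.5000 17.5000 23.7500] v=[5.0000 -3.0000 -3.0000 3.5000]
Step 2: x=[8.2500 10.5000 16.1250 25.4375] v=[3.5000 -2.0000 -2.7500 3.3750]
Step 3: x=[7.0000 11.1875 16.5938 26.2969] v=[-2.5000 1.3750 0.9375 1.7188]
Step 4: x=[4.3438 12.4844 19.2110 26.2305] v=[-5.3125 2.5938 5.2343 -0.1328]
Step 5: x=[3.5860 13.0743 21.9746 25.9092] v=[-1.5157 1.1798 5.5272 -0.6426]
Step 6: x=[5.7793 13.3702 22.2554 26.1043] v=[4.3866 0.5918 0.5615 0.3901]
Max displacement = 4.2554

Answer: 4.2554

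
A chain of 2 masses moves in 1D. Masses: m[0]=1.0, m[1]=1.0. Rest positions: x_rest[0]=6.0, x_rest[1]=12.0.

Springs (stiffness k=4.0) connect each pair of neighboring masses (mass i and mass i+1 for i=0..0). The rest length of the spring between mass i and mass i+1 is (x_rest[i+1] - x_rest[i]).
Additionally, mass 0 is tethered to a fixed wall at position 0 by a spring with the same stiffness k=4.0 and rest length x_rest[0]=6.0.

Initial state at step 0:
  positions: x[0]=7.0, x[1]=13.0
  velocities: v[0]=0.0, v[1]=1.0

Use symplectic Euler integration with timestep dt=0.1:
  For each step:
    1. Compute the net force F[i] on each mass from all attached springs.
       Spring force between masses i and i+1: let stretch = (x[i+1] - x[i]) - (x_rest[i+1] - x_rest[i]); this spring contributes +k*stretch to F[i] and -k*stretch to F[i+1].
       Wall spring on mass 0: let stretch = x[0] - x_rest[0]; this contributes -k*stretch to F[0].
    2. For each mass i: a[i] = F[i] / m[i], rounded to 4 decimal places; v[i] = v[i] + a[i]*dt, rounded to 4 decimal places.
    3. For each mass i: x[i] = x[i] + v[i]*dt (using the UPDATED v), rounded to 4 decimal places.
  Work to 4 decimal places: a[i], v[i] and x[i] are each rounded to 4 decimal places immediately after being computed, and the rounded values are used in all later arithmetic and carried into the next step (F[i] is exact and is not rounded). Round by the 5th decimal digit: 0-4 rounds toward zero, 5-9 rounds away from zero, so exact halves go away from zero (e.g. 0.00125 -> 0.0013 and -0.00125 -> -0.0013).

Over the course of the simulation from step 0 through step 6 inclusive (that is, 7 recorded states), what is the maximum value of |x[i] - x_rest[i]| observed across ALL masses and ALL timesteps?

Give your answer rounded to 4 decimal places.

Answer: 1.3801

Derivation:
Step 0: x=[7.0000 13.0000] v=[0.0000 1.0000]
Step 1: x=[6.9600 13.1000] v=[-0.4000 1.0000]
Step 2: x=[6.8872 13.1944] v=[-0.7280 0.9440]
Step 3: x=[6.7912 13.2765] v=[-0.9600 0.8211]
Step 4: x=[6.6830 13.3392] v=[-1.0824 0.6270]
Step 5: x=[6.5737 13.3757] v=[-1.0931 0.3645]
Step 6: x=[6.4735 13.3801] v=[-1.0018 0.0437]
Max displacement = 1.3801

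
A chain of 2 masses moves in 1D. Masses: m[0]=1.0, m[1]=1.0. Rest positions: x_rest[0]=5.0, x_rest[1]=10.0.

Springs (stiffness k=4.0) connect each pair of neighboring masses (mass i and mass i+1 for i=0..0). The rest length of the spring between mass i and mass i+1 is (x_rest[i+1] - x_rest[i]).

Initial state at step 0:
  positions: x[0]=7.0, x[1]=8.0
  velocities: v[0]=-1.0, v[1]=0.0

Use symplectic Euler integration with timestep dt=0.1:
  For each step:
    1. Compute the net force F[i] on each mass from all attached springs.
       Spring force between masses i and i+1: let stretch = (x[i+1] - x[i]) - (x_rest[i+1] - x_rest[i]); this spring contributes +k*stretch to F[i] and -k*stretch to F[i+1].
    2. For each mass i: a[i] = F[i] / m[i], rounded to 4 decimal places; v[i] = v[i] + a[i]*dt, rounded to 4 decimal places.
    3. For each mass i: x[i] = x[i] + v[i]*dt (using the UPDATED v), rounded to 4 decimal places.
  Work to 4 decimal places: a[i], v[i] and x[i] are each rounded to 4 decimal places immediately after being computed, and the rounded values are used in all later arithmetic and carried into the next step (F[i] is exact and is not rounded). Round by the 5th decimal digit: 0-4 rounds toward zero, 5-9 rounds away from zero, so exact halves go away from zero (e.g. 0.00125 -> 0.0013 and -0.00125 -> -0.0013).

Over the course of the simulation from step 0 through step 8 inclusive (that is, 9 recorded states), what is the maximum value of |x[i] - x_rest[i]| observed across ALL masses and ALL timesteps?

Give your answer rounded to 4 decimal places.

Answer: 2.0430

Derivation:
Step 0: x=[7.0000 8.0000] v=[-1.0000 0.0000]
Step 1: x=[6.7400 8.1600] v=[-2.6000 1.6000]
Step 2: x=[6.3368 8.4632] v=[-4.0320 3.0320]
Step 3: x=[5.8187 8.8813] v=[-5.1814 4.1814]
Step 4: x=[5.2231 9.3769] v=[-5.9564 4.9564]
Step 5: x=[4.5936 9.9064] v=[-6.2949 5.2949]
Step 6: x=[3.9766 10.4234] v=[-6.1698 5.1698]
Step 7: x=[3.4175 10.8825] v=[-5.5911 4.5911]
Step 8: x=[2.9570 11.2430] v=[-4.6051 3.6051]
Max displacement = 2.0430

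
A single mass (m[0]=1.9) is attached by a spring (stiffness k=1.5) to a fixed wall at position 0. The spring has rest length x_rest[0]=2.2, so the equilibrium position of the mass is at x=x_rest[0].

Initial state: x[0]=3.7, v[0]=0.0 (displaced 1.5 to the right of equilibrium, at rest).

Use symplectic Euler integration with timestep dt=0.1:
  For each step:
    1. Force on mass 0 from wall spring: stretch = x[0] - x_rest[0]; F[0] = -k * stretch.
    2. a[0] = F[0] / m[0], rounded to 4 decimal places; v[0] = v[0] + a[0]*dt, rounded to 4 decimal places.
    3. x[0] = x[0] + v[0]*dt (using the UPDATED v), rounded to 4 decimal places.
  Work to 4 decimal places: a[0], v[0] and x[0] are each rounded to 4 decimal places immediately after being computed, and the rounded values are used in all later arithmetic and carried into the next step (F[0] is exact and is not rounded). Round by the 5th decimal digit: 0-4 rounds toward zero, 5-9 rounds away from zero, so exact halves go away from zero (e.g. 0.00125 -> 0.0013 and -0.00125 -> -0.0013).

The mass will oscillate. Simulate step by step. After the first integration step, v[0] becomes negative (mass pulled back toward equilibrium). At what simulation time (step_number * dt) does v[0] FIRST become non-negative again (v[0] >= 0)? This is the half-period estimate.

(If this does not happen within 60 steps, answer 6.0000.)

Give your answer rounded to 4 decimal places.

Answer: 3.6000

Derivation:
Step 0: x=[3.7000] v=[0.0000]
Step 1: x=[3.6882] v=[-0.1184]
Step 2: x=[3.6646] v=[-0.2359]
Step 3: x=[3.6295] v=[-0.3515]
Step 4: x=[3.5831] v=[-0.4644]
Step 5: x=[3.5257] v=[-0.5736]
Step 6: x=[3.4579] v=[-0.6783]
Step 7: x=[3.3801] v=[-0.7776]
Step 8: x=[3.2930] v=[-0.8708]
Step 9: x=[3.1973] v=[-0.9571]
Step 10: x=[3.0937] v=[-1.0358]
Step 11: x=[2.9831] v=[-1.1064]
Step 12: x=[2.8663] v=[-1.1682]
Step 13: x=[2.7442] v=[-1.2208]
Step 14: x=[2.6178] v=[-1.2638]
Step 15: x=[2.4881] v=[-1.2968]
Step 16: x=[2.3562] v=[-1.3195]
Step 17: x=[2.2230] v=[-1.3318]
Step 18: x=[2.0896] v=[-1.3336]
Step 19: x=[1.9571] v=[-1.3249]
Step 20: x=[1.8265] v=[-1.3057]
Step 21: x=[1.6989] v=[-1.2762]
Step 22: x=[1.5752] v=[-1.2366]
Step 23: x=[1.4565] v=[-1.1873]
Step 24: x=[1.3436] v=[-1.1286]
Step 25: x=[1.2375] v=[-1.0610]
Step 26: x=[1.1390] v=[-0.9850]
Step 27: x=[1.0489] v=[-0.9012]
Step 28: x=[0.9679] v=[-0.8103]
Step 29: x=[0.8966] v=[-0.7130]
Step 30: x=[0.8356] v=[-0.6101]
Step 31: x=[0.7854] v=[-0.5024]
Step 32: x=[0.7463] v=[-0.3907]
Step 33: x=[0.7187] v=[-0.2759]
Step 34: x=[0.7028] v=[-0.1590]
Step 35: x=[0.6987] v=[-0.0408]
Step 36: x=[0.7065] v=[0.0777]
First v>=0 after going negative at step 36, time=3.6000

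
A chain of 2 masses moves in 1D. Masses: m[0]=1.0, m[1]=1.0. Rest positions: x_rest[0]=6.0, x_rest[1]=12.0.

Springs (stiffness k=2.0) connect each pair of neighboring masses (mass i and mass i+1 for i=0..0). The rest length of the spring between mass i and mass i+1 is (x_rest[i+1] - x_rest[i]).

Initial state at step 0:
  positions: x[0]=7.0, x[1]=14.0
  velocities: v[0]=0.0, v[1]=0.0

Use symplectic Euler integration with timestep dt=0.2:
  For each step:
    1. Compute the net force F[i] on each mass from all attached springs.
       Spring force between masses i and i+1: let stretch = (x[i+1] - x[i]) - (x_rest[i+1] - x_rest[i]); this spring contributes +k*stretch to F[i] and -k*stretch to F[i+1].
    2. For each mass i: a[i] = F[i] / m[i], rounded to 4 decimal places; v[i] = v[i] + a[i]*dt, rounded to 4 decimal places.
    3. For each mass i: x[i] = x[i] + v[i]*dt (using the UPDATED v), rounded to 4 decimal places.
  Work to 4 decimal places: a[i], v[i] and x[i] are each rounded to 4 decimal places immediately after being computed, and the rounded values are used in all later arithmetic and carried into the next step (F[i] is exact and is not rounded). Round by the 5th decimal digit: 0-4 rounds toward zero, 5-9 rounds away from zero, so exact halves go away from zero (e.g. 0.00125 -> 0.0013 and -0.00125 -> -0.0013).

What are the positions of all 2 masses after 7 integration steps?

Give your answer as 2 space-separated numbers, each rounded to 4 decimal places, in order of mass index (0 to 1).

Answer: 8.0065 12.9935

Derivation:
Step 0: x=[7.0000 14.0000] v=[0.0000 0.0000]
Step 1: x=[7.0800 13.9200] v=[0.4000 -0.4000]
Step 2: x=[7.2272 13.7728] v=[0.7360 -0.7360]
Step 3: x=[7.4180 13.5820] v=[0.9542 -0.9542]
Step 4: x=[7.6220 13.3780] v=[1.0198 -1.0198]
Step 5: x=[7.8064 13.1936] v=[0.9222 -0.9222]
Step 6: x=[7.9418 13.0582] v=[0.6771 -0.6771]
Step 7: x=[8.0065 12.9935] v=[0.3237 -0.3237]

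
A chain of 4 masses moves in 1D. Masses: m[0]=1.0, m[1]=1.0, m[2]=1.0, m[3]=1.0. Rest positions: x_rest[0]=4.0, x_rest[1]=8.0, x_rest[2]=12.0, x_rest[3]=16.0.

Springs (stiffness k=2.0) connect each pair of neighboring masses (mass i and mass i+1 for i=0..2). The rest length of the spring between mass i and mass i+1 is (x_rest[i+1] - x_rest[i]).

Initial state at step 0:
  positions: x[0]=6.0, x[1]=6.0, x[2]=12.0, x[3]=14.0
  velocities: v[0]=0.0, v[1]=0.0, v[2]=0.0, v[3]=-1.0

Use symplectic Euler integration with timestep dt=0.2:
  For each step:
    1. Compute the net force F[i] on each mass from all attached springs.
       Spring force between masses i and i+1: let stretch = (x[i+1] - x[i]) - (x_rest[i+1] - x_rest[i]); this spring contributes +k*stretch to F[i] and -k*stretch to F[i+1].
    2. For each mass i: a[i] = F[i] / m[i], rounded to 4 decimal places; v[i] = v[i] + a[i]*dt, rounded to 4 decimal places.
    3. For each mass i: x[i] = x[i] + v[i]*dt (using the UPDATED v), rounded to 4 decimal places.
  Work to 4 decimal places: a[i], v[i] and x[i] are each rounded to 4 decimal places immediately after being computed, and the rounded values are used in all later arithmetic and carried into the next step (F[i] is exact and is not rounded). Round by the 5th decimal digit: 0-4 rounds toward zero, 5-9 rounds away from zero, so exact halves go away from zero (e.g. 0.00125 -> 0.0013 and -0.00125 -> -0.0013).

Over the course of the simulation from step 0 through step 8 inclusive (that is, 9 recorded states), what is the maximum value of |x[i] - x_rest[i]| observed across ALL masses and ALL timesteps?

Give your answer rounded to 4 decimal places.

Step 0: x=[6.0000 6.0000 12.0000 14.0000] v=[0.0000 0.0000 0.0000 -1.0000]
Step 1: x=[5.6800 6.4800 11.6800 13.9600] v=[-1.6000 2.4000 -1.6000 -0.2000]
Step 2: x=[5.1040 7.3120 11.1264 14.0576] v=[-2.8800 4.1600 -2.7680 0.4880]
Step 3: x=[4.3846 8.2725 10.5021 14.2407] v=[-3.5968 4.8026 -3.1213 0.9155]
Step 4: x=[3.6563 9.1004 9.9986 14.4447] v=[-3.6416 4.1393 -2.5177 1.0201]
Step 5: x=[3.0435 9.5646 9.7789 14.6130] v=[-3.0640 2.3209 -1.0985 0.8417]
Step 6: x=[2.6324 9.5242 9.9288 14.7146] v=[-2.0556 -0.2018 0.7494 0.5081]
Step 7: x=[2.4526 8.9649 10.4292 14.7534] v=[-0.8989 -2.7967 2.5019 0.1938]
Step 8: x=[2.4738 8.0017 11.1584 14.7662] v=[0.1060 -4.8159 3.6459 0.0641]
Max displacement = 2.2211

Answer: 2.2211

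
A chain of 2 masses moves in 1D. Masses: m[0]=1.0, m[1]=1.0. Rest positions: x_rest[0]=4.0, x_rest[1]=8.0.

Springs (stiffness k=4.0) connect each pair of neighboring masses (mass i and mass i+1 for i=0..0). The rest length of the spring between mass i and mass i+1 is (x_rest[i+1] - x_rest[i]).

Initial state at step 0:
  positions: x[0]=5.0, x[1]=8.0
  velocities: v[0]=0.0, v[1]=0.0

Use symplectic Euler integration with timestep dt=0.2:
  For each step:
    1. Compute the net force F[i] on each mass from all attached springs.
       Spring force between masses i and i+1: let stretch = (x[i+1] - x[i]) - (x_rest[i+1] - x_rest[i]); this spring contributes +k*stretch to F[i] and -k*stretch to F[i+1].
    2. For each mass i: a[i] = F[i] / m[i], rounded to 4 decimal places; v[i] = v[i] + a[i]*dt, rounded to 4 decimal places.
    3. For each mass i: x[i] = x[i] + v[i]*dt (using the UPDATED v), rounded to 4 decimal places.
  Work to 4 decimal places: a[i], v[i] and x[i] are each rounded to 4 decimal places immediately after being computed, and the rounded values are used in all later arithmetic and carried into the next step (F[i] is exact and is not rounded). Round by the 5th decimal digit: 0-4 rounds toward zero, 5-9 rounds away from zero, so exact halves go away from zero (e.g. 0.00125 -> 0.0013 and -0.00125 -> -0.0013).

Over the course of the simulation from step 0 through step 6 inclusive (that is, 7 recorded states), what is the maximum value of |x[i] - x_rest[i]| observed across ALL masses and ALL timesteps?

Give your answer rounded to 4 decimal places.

Step 0: x=[5.0000 8.0000] v=[0.0000 0.0000]
Step 1: x=[4.8400 8.1600] v=[-0.8000 0.8000]
Step 2: x=[4.5712 8.4288] v=[-1.3440 1.3440]
Step 3: x=[4.2796 8.7204] v=[-1.4579 1.4579]
Step 4: x=[4.0585 8.9415] v=[-1.1053 1.1053]
Step 5: x=[3.9787 9.0213] v=[-0.3989 0.3989]
Step 6: x=[4.0657 8.9343] v=[0.4352 -0.4352]
Max displacement = 1.0213

Answer: 1.0213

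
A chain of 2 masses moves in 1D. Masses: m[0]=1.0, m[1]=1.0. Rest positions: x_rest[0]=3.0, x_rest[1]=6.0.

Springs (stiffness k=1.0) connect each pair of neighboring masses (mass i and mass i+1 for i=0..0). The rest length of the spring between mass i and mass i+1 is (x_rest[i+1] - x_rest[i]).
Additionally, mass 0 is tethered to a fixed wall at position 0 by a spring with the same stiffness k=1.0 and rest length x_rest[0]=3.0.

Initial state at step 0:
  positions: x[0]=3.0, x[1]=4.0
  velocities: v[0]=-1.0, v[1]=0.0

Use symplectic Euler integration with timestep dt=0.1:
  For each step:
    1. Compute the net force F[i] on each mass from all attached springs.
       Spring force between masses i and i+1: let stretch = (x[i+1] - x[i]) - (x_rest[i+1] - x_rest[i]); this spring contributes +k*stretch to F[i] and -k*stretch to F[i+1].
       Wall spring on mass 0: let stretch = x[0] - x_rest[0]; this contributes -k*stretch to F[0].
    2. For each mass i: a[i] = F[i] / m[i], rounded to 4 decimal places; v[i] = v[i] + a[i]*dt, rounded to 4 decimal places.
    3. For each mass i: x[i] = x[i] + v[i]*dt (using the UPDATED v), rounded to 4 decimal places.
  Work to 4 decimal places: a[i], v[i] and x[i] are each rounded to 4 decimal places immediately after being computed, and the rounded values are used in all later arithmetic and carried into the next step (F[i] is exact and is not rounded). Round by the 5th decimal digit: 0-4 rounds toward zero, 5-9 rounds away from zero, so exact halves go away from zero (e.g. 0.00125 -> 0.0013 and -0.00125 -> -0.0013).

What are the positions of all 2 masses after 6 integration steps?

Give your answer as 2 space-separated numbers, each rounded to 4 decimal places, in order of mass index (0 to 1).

Step 0: x=[3.0000 4.0000] v=[-1.0000 0.0000]
Step 1: x=[2.8800 4.0200] v=[-1.2000 0.2000]
Step 2: x=[2.7426 4.0586] v=[-1.3740 0.3860]
Step 3: x=[2.5909 4.1140] v=[-1.5167 0.5544]
Step 4: x=[2.4286 4.1842] v=[-1.6235 0.7021]
Step 5: x=[2.2595 4.2669] v=[-1.6908 0.8265]
Step 6: x=[2.0879 4.3595] v=[-1.7160 0.9258]

Answer: 2.0879 4.3595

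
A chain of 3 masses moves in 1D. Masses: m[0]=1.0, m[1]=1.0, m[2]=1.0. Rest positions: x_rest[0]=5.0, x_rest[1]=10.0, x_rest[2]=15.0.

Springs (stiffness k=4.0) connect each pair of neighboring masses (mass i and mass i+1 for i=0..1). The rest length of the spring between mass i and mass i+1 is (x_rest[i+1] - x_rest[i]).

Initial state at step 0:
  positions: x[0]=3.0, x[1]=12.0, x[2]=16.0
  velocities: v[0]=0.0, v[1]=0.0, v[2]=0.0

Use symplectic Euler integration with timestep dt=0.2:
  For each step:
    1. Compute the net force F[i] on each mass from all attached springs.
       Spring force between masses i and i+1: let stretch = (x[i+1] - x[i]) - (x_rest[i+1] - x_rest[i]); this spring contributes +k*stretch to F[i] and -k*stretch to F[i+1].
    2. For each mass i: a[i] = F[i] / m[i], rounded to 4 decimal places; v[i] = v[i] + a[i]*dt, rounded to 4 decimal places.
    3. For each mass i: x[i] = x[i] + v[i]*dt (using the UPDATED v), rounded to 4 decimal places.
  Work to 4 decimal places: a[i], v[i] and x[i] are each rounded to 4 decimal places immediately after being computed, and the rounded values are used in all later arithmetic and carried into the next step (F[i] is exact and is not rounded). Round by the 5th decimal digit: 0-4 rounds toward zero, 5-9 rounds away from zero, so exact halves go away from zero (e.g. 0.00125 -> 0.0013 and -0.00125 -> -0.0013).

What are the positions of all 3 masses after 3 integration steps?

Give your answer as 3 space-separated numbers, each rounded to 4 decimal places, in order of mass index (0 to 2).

Step 0: x=[3.0000 12.0000 16.0000] v=[0.0000 0.0000 0.0000]
Step 1: x=[3.6400 11.2000 16.1600] v=[3.2000 -4.0000 0.8000]
Step 2: x=[4.6896 9.9840 16.3264] v=[5.2480 -6.0800 0.8320]
Step 3: x=[5.7863 8.9357 16.2780] v=[5.4835 -5.2416 -0.2419]

Answer: 5.7863 8.9357 16.2780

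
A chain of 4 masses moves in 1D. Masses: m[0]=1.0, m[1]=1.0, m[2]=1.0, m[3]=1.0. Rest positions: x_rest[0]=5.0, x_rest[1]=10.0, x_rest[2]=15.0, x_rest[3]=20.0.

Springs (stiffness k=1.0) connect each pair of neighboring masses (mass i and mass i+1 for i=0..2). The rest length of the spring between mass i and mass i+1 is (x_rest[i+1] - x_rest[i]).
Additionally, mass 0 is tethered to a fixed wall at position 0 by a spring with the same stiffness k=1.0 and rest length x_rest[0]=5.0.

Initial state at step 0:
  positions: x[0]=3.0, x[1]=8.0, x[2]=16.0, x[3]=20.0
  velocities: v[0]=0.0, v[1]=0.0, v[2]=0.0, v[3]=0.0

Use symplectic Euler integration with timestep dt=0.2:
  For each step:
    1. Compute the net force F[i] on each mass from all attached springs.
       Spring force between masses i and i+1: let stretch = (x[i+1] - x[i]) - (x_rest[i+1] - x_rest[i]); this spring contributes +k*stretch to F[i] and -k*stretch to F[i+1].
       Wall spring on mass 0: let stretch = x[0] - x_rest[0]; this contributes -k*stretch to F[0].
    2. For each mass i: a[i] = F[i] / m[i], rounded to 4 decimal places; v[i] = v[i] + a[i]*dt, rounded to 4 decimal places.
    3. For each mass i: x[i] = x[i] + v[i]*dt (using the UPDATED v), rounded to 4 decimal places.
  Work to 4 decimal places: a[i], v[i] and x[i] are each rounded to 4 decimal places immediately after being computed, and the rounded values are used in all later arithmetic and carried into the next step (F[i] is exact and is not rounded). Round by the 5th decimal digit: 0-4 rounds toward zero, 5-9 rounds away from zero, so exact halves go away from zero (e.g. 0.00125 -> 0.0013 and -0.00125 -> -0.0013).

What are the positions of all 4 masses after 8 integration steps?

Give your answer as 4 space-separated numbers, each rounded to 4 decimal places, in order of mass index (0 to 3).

Answer: 5.4112 10.3172 13.3167 20.1989

Derivation:
Step 0: x=[3.0000 8.0000 16.0000 20.0000] v=[0.0000 0.0000 0.0000 0.0000]
Step 1: x=[3.0800 8.1200 15.8400 20.0400] v=[0.4000 0.6000 -0.8000 0.2000]
Step 2: x=[3.2384 8.3472 15.5392 20.1120] v=[0.7920 1.1360 -1.5040 0.3600]
Step 3: x=[3.4716 8.6577 15.1336 20.2011] v=[1.1661 1.5526 -2.0278 0.4454]
Step 4: x=[3.7734 9.0198 14.6717 20.2875] v=[1.5090 1.8106 -2.3095 0.4319]
Step 5: x=[4.1341 9.3981 14.2084 20.3492] v=[1.8036 1.8917 -2.3167 0.3087]
Step 6: x=[4.5400 9.7583 13.7983 20.3653] v=[2.0296 1.8010 -2.0506 0.0805]
Step 7: x=[4.9731 10.0714 13.4893 20.3187] v=[2.1653 1.5653 -1.5452 -0.2329]
Step 8: x=[5.4112 10.3172 13.3167 20.1989] v=[2.1903 1.2292 -0.8629 -0.5988]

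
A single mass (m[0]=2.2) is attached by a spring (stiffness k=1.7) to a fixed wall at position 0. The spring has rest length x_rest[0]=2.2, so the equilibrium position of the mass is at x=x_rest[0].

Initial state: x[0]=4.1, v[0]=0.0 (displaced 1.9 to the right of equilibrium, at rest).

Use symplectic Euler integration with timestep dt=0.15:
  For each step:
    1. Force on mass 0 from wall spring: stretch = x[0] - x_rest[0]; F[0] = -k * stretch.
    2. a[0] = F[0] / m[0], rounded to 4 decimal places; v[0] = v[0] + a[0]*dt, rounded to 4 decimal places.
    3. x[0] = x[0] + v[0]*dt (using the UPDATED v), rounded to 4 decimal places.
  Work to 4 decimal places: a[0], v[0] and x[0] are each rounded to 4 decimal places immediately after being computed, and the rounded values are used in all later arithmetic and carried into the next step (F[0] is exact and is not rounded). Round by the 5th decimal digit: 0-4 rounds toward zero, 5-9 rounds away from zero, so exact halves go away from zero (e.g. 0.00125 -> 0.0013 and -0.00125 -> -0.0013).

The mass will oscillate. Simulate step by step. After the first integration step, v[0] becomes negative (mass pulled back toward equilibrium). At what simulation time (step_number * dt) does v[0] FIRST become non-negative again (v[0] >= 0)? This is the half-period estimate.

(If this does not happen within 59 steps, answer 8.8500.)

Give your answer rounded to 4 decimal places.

Step 0: x=[4.1000] v=[0.0000]
Step 1: x=[4.0670] v=[-0.2202]
Step 2: x=[4.0015] v=[-0.4366]
Step 3: x=[3.9047] v=[-0.6454]
Step 4: x=[3.7783] v=[-0.8430]
Step 5: x=[3.6244] v=[-1.0259]
Step 6: x=[3.4458] v=[-1.1910]
Step 7: x=[3.2455] v=[-1.3354]
Step 8: x=[3.0270] v=[-1.4566]
Step 9: x=[2.7941] v=[-1.5525]
Step 10: x=[2.5509] v=[-1.6214]
Step 11: x=[2.3016] v=[-1.6621]
Step 12: x=[2.0505] v=[-1.6739]
Step 13: x=[1.8020] v=[-1.6566]
Step 14: x=[1.5604] v=[-1.6105]
Step 15: x=[1.3299] v=[-1.5364]
Step 16: x=[1.1146] v=[-1.4355]
Step 17: x=[0.9181] v=[-1.3097]
Step 18: x=[0.7439] v=[-1.1611]
Step 19: x=[0.5951] v=[-0.9923]
Step 20: x=[0.4742] v=[-0.8063]
Step 21: x=[0.3833] v=[-0.6063]
Step 22: x=[0.3239] v=[-0.3957]
Step 23: x=[0.2972] v=[-0.1782]
Step 24: x=[0.3035] v=[0.0423]
First v>=0 after going negative at step 24, time=3.6000

Answer: 3.6000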